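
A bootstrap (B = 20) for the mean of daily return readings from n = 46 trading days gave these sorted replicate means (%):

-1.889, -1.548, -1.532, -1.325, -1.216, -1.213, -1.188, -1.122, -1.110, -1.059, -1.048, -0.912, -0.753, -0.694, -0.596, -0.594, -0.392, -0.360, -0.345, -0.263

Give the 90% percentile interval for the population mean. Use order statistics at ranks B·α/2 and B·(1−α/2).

α = 0.10; lower rank = 20 × 0.050 = 1; upper rank = 20 × 0.950 = 19.
The 1st smallest replicate is -1.889; the 19th is -0.345.

(-1.889, -0.345)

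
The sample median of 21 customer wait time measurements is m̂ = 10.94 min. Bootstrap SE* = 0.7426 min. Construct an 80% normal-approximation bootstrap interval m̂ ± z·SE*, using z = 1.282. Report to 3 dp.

(9.988, 11.892)

Margin = 1.282 × 0.7426 = 0.9520
Interval: 10.94 ± 0.9520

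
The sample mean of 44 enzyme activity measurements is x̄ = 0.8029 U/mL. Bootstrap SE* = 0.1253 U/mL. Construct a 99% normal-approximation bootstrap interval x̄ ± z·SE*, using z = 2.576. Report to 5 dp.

Margin = 2.576 × 0.1253 = 0.322773
Interval: 0.8029 ± 0.322773

(0.48013, 1.12567)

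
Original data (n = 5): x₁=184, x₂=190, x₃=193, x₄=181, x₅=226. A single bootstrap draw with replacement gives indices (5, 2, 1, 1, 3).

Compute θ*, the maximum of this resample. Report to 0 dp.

θ* = 226

Resample values: 226, 190, 184, 184, 193.
Maximum = 226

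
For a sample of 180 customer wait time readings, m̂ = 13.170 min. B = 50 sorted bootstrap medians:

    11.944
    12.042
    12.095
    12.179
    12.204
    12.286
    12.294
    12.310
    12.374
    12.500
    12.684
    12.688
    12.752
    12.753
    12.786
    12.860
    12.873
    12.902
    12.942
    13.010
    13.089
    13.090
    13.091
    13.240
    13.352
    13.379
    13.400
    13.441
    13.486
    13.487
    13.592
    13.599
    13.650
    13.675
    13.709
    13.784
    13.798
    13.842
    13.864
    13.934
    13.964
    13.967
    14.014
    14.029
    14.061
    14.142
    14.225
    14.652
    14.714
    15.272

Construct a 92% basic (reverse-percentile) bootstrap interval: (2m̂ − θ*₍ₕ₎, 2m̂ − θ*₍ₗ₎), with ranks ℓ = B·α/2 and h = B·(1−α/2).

Percentile endpoints at ranks 2 and 48: θ*₍2₎ = 12.042, θ*₍48₎ = 14.652.
Basic interval reflects these around m̂:
  lower = 2 × 13.170 − 14.652 = 11.688
  upper = 2 × 13.170 − 12.042 = 14.298

(11.688, 14.298)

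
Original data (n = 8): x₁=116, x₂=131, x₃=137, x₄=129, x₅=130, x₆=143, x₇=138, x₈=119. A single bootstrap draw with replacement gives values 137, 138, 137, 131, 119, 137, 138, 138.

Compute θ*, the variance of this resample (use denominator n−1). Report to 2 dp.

θ* = 43.98

Mean = 134.3750; sum of squared deviations = 307.8750
s² = 307.8750 / 7 = 43.9821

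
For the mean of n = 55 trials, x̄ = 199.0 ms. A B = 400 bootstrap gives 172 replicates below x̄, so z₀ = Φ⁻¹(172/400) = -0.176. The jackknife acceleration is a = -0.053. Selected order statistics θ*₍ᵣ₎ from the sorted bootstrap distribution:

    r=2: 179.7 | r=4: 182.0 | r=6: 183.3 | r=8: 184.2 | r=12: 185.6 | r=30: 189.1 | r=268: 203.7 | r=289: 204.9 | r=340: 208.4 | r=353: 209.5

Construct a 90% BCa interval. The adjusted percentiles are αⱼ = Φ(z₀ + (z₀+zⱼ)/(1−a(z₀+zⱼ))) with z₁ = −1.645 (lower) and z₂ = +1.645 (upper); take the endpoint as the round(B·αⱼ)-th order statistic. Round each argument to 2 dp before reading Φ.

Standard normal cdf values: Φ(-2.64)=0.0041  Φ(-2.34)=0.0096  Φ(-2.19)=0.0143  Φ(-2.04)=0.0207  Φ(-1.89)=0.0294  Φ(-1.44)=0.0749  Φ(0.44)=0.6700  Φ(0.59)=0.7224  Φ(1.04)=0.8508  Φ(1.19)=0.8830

(183.3, 209.5)

Lower: z₀ + z₁ = -0.176 + (-1.645) = -1.821; 1 − a(z₀+z₁) = 1 − (-0.053)(-1.821) = 0.9035; argument = -0.176 + (-1.821)/0.9035 = -2.1915 → -2.19.
α₁ = Φ(-2.19) = 0.0143; rank = round(400 × 0.0143) = 6; θ*₍6₎ = 183.3.
Upper: z₀ + z₂ = 1.469; 1 − a(z₀+z₂) = 1.0779; argument = 1.1869 → 1.19; α₂ = 0.8830; rank = 353; θ*₍353₎ = 209.5.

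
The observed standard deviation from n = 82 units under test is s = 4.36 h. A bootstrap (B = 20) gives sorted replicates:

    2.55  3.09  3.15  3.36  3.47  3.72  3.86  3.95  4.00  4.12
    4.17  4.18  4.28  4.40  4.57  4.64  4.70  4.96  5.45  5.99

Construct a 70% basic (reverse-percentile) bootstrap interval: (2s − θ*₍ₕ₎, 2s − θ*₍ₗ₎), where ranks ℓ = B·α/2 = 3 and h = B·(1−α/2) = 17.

(4.02, 5.57)

Percentile endpoints at ranks 3 and 17: θ*₍3₎ = 3.15, θ*₍17₎ = 4.70.
Basic interval reflects these around s:
  lower = 2 × 4.36 − 4.70 = 4.02
  upper = 2 × 4.36 − 3.15 = 5.57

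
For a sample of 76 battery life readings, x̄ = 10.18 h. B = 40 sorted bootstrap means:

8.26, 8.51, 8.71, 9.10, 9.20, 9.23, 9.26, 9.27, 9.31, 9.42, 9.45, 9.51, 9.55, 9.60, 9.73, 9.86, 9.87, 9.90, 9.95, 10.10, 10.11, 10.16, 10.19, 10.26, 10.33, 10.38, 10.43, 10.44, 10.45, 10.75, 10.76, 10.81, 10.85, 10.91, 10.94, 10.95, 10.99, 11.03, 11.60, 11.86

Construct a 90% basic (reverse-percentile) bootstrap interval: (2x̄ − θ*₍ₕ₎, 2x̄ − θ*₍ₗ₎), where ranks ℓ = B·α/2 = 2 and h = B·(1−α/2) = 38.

Percentile endpoints at ranks 2 and 38: θ*₍2₎ = 8.51, θ*₍38₎ = 11.03.
Basic interval reflects these around x̄:
  lower = 2 × 10.18 − 11.03 = 9.33
  upper = 2 × 10.18 − 8.51 = 11.85

(9.33, 11.85)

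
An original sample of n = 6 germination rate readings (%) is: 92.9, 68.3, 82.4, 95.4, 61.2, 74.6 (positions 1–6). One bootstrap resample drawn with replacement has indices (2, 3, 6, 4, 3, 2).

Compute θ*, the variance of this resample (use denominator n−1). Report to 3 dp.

Resample values: 68.3, 82.4, 74.6, 95.4, 82.4, 68.3.
Mean = 78.5667; sum of squared deviations = 539.2933
s² = 539.2933 / 5 = 107.8587

θ* = 107.859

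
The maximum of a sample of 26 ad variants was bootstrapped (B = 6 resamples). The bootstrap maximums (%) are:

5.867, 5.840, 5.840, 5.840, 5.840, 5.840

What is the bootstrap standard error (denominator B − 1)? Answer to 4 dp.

Bootstrap SE is the standard deviation of the 6 replicate maximums.
Mean of replicates: (5.867 + 5.840 + 5.840 + 5.840 + 5.840 + 5.840) / 6 = 35.06700 / 6 = 5.84450
Sum of squared deviations: (+0.02250)² + (−0.00450)² + (−0.00450)² + (−0.00450)² + (−0.00450)² + (−0.00450)² = 0.00061
Variance = 0.00061 / 5 = 0.00012
SE* = √0.00012

SE* = 0.0110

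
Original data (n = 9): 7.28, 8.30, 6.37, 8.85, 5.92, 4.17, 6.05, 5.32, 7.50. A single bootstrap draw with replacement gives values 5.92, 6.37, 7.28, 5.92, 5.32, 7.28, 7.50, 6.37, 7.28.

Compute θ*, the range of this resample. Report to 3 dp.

Range = 7.50 − 5.32 = 2.180

θ* = 2.180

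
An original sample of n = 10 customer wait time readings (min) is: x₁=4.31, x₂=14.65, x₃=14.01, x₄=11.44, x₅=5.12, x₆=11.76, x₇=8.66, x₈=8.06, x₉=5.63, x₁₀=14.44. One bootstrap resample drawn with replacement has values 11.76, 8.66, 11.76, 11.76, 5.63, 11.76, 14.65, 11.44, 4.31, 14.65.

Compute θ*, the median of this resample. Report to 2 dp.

θ* = 11.76

Sorted: 4.31, 5.63, 8.66, 11.44, 11.76, 11.76, 11.76, 11.76, 14.65, 14.65
Median = average of the two middle values = 11.76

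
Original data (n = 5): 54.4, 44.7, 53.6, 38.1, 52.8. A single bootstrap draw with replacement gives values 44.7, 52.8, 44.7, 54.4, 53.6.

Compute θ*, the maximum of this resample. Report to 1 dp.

θ* = 54.4

Maximum = 54.4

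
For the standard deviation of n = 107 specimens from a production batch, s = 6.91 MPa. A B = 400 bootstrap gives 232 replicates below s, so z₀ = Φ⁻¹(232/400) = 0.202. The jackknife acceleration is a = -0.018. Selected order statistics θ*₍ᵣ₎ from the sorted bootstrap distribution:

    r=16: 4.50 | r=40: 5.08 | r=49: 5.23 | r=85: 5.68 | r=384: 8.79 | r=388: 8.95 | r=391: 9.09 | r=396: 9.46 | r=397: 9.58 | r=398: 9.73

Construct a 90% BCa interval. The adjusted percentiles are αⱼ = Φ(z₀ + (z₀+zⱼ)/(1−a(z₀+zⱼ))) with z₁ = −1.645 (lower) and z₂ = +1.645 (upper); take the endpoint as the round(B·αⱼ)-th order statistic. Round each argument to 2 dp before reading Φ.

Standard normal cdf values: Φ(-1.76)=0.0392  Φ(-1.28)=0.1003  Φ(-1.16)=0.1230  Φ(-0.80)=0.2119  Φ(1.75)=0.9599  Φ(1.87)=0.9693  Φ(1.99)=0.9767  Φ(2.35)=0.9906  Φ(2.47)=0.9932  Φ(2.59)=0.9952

Lower: z₀ + z₁ = 0.202 + (-1.645) = -1.443; 1 − a(z₀+z₁) = 1 − (-0.018)(-1.443) = 0.9740; argument = 0.202 + (-1.443)/0.9740 = -1.2795 → -1.28.
α₁ = Φ(-1.28) = 0.1003; rank = round(400 × 0.1003) = 40; θ*₍40₎ = 5.08.
Upper: z₀ + z₂ = 1.847; 1 − a(z₀+z₂) = 1.0332; argument = 1.9896 → 1.99; α₂ = 0.9767; rank = 391; θ*₍391₎ = 9.09.

(5.08, 9.09)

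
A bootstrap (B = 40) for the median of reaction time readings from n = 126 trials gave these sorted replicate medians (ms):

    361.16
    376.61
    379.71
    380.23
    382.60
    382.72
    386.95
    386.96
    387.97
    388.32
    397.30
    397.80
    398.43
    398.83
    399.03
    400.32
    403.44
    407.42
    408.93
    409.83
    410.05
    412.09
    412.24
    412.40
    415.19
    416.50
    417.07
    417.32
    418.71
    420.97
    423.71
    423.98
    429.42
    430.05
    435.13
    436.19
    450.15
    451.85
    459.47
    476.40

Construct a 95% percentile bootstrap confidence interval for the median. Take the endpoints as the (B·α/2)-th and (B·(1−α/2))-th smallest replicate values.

α = 0.05; lower rank = 40 × 0.025 = 1; upper rank = 40 × 0.975 = 39.
The 1st smallest replicate is 361.16; the 39th is 459.47.

(361.16, 459.47)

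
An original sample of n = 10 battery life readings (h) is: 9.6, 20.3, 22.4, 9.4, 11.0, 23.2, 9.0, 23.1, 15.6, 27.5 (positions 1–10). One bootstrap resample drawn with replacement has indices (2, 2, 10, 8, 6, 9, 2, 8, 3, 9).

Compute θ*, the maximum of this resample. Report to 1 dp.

θ* = 27.5

Resample values: 20.3, 20.3, 27.5, 23.1, 23.2, 15.6, 20.3, 23.1, 22.4, 15.6.
Maximum = 27.5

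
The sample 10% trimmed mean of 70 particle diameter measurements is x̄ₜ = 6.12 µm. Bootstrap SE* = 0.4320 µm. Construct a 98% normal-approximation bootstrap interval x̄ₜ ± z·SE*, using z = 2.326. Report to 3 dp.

Margin = 2.326 × 0.4320 = 1.0048
Interval: 6.12 ± 1.0048

(5.115, 7.125)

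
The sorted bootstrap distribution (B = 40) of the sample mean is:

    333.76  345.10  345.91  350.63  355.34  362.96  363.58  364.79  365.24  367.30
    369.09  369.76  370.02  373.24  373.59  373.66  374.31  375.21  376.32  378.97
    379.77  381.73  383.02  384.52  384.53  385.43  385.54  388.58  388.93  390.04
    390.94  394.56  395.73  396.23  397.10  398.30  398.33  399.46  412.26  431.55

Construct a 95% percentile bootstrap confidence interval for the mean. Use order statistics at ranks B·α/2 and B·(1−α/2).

(333.76, 412.26)

α = 0.05; lower rank = 40 × 0.025 = 1; upper rank = 40 × 0.975 = 39.
The 1st smallest replicate is 333.76; the 39th is 412.26.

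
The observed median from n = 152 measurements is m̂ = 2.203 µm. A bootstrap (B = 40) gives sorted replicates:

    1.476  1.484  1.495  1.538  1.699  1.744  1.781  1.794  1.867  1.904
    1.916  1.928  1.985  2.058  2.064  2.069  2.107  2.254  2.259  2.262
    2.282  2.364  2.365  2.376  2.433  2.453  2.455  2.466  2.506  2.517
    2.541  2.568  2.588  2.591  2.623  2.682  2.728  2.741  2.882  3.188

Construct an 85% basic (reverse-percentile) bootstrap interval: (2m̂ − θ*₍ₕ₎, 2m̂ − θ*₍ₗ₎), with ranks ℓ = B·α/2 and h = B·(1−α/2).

Percentile endpoints at ranks 3 and 37: θ*₍3₎ = 1.495, θ*₍37₎ = 2.728.
Basic interval reflects these around m̂:
  lower = 2 × 2.203 − 2.728 = 1.678
  upper = 2 × 2.203 − 1.495 = 2.911

(1.678, 2.911)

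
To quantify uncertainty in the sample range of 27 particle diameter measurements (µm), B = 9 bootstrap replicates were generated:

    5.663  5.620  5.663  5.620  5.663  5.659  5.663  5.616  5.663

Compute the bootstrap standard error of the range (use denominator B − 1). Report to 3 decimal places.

SE* = 0.022

Bootstrap SE is the standard deviation of the 9 replicate ranges.
Mean of replicates: (5.663 + 5.620 + 5.663 + 5.620 + 5.663 + 5.659 + 5.663 + 5.616 + 5.663) / 9 = 50.8300 / 9 = 5.6478
Sum of squared deviations: (+0.0152)² + (−0.0278)² + (+0.0152)² + (−0.0278)² + (+0.0152)² + (+0.0112)² + (+0.0152)² + (−0.0318)² + (+0.0152)² = 0.0038
Variance = 0.0038 / 8 = 0.0005
SE* = √0.0005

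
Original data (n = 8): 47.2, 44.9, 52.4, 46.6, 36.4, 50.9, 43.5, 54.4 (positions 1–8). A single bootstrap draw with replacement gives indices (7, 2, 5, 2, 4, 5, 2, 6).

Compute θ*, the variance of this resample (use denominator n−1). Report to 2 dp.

θ* = 24.43

Resample values: 43.5, 44.9, 36.4, 44.9, 46.6, 36.4, 44.9, 50.9.
Mean = 43.5625; sum of squared deviations = 171.0388
s² = 171.0388 / 7 = 24.4341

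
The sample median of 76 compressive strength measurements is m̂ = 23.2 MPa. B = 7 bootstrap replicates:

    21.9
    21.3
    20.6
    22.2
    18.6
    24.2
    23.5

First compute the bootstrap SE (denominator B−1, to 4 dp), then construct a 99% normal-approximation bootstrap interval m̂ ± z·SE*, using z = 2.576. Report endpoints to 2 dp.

Mean of replicates = 21.7571; sum of squared deviations = 20.7371; SE* = √(20.7371/6) = 1.8591
Margin = 2.576 × 1.8591 = 4.789
Interval: 23.2 ± 4.789

(18.41, 27.99)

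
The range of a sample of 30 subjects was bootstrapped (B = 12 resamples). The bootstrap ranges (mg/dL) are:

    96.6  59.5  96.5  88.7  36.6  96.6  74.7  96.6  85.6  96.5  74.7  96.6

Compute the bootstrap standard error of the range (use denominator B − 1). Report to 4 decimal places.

Bootstrap SE is the standard deviation of the 12 replicate ranges.
Mean of replicates: (96.6 + 59.5 + 96.5 + 88.7 + 36.6 + 96.6 + 74.7 + 96.6 + 85.6 + 96.5 + 74.7 + 96.6) / 12 = 999.20000 / 12 = 83.26667
Sum of squared deviations: (+13.33333)² + (−23.76667)² + (+13.23333)² + (+5.43333)² + (−46.66667)² + (+13.33333)² + (−8.56667)² + (+13.33333)² + (+2.33333)² + (+13.23333)² + (−8.56667)² + (+13.33333)² = 3985.72667
Variance = 3985.72667 / 11 = 362.33879
SE* = √362.33879

SE* = 19.0352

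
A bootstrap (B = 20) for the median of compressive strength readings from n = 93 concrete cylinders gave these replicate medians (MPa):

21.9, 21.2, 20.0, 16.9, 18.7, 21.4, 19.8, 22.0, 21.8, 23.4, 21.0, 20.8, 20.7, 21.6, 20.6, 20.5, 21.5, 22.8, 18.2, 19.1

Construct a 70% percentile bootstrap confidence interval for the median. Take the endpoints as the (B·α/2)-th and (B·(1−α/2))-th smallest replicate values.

(18.7, 21.9)

Sorted replicates: 16.9, 18.2, 18.7, 19.1, 19.8, 20.0, 20.5, 20.6, 20.7, 20.8, 21.0, 21.2, 21.4, 21.5, 21.6, 21.8, 21.9, 22.0, 22.8, 23.4
α = 0.30; lower rank = 20 × 0.150 = 3; upper rank = 20 × 0.850 = 17.
The 3rd smallest replicate is 18.7; the 17th is 21.9.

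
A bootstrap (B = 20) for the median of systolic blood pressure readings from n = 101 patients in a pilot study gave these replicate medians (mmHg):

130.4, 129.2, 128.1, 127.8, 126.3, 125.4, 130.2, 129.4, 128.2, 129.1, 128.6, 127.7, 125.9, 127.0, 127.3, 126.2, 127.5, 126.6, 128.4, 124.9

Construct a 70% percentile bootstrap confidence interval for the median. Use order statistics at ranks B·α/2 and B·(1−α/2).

Sorted replicates: 124.9, 125.4, 125.9, 126.2, 126.3, 126.6, 127.0, 127.3, 127.5, 127.7, 127.8, 128.1, 128.2, 128.4, 128.6, 129.1, 129.2, 129.4, 130.2, 130.4
α = 0.30; lower rank = 20 × 0.150 = 3; upper rank = 20 × 0.850 = 17.
The 3rd smallest replicate is 125.9; the 17th is 129.2.

(125.9, 129.2)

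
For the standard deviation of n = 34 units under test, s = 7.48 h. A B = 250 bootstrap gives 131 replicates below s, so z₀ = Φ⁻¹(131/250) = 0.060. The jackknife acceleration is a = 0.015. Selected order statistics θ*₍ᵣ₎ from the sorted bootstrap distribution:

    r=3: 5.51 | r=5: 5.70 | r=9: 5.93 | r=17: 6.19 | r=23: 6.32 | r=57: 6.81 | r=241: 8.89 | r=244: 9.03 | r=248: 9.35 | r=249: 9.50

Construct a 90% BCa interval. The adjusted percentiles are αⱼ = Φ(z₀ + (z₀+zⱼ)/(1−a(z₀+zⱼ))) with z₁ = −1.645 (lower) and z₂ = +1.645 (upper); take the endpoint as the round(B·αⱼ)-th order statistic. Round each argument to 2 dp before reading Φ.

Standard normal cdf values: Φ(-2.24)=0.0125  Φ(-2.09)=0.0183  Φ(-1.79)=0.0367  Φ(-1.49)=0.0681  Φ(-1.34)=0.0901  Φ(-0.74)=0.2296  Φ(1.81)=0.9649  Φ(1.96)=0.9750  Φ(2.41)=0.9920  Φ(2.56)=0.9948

Lower: z₀ + z₁ = 0.060 + (-1.645) = -1.585; 1 − a(z₀+z₁) = 1 − (0.015)(-1.585) = 1.0238; argument = 0.060 + (-1.585)/1.0238 = -1.4882 → -1.49.
α₁ = Φ(-1.49) = 0.0681; rank = round(250 × 0.0681) = 17; θ*₍17₎ = 6.19.
Upper: z₀ + z₂ = 1.705; 1 − a(z₀+z₂) = 0.9744; argument = 1.8097 → 1.81; α₂ = 0.9649; rank = 241; θ*₍241₎ = 8.89.

(6.19, 8.89)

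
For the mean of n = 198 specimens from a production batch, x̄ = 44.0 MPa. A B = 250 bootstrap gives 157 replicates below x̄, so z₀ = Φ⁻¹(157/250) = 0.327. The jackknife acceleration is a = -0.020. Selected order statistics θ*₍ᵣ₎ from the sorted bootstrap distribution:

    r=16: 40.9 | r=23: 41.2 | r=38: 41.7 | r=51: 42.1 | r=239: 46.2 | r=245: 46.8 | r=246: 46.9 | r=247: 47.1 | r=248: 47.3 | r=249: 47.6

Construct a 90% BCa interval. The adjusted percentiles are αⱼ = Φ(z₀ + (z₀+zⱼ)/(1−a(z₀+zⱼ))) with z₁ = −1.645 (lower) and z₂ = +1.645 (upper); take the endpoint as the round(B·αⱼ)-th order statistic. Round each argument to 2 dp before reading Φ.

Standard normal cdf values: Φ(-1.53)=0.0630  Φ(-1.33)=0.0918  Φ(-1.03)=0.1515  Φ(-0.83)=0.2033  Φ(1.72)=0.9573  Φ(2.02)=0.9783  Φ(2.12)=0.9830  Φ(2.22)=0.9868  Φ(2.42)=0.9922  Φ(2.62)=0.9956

Lower: z₀ + z₁ = 0.327 + (-1.645) = -1.318; 1 − a(z₀+z₁) = 1 − (-0.020)(-1.318) = 0.9736; argument = 0.327 + (-1.318)/0.9736 = -1.0267 → -1.03.
α₁ = Φ(-1.03) = 0.1515; rank = round(250 × 0.1515) = 38; θ*₍38₎ = 41.7.
Upper: z₀ + z₂ = 1.972; 1 − a(z₀+z₂) = 1.0394; argument = 2.2242 → 2.22; α₂ = 0.9868; rank = 247; θ*₍247₎ = 47.1.

(41.7, 47.1)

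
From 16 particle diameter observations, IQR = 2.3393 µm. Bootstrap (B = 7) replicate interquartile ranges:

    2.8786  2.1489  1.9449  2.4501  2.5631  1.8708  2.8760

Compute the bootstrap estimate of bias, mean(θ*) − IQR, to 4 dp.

bias = +0.0510

mean(θ*) = (2.8786 + 2.1489 + 1.9449 + 2.4501 + 2.5631 + 1.8708 + 2.8760) / 7 = 2.39034
bias = 2.39034 − 2.3393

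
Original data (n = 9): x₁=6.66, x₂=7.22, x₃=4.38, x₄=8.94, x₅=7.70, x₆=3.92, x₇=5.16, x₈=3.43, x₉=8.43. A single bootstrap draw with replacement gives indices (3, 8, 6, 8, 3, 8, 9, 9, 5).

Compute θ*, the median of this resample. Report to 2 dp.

Resample values: 4.38, 3.43, 3.92, 3.43, 4.38, 3.43, 8.43, 8.43, 7.70.
Sorted: 3.43, 3.43, 3.43, 3.92, 4.38, 4.38, 7.70, 8.43, 8.43
Median = middle value = 4.38

θ* = 4.38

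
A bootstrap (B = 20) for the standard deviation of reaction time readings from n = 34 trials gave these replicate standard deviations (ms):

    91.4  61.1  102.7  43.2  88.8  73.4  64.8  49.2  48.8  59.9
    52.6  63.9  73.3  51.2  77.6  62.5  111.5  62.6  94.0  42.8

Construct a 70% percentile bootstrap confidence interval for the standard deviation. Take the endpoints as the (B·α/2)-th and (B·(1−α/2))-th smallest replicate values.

(48.8, 91.4)

Sorted replicates: 42.8, 43.2, 48.8, 49.2, 51.2, 52.6, 59.9, 61.1, 62.5, 62.6, 63.9, 64.8, 73.3, 73.4, 77.6, 88.8, 91.4, 94.0, 102.7, 111.5
α = 0.30; lower rank = 20 × 0.150 = 3; upper rank = 20 × 0.850 = 17.
The 3rd smallest replicate is 48.8; the 17th is 91.4.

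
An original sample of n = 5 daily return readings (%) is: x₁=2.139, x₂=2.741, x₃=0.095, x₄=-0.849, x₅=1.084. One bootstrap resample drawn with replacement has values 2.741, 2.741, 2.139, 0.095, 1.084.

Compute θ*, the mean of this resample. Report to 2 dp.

θ* = 1.76

Mean = (2.741 + 2.741 + 2.139 + 0.095 + 1.084) / 5 = 8.8000 / 5 = 1.76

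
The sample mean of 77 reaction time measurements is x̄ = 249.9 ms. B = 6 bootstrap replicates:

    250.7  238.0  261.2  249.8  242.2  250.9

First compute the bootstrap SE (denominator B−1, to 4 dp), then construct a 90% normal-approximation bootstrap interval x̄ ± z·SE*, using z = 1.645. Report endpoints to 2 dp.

Mean of replicates = 248.8000; sum of squared deviations = 322.9800; SE* = √(322.9800/5) = 8.0372
Margin = 1.645 × 8.0372 = 13.221
Interval: 249.9 ± 13.221

(236.68, 263.12)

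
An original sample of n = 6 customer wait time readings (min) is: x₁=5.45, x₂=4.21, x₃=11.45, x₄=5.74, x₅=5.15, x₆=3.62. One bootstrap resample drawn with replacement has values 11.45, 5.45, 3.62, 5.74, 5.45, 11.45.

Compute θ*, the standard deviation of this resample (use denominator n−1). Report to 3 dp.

Mean = 7.1933; sum of squared deviations = 57.1977
s² = 57.1977 / 5 = 11.4395
s = √11.4395 = 3.382

θ* = 3.382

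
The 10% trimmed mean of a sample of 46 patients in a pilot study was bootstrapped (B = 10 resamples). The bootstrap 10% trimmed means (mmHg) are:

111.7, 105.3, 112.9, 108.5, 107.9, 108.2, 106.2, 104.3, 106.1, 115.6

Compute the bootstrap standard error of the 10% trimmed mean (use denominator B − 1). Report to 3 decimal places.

Bootstrap SE is the standard deviation of the 10 replicate 10% trimmed means.
Mean of replicates: (111.7 + 105.3 + 112.9 + 108.5 + 107.9 + 108.2 + 106.2 + 104.3 + 106.1 + 115.6) / 10 = 1086.7000 / 10 = 108.6700
Sum of squared deviations: (+3.0300)² + (−3.3700)² + (+4.2300)² + (−0.1700)² + (−0.7700)² + (−0.4700)² + (−2.4700)² + (−4.3700)² + (−2.5700)² + (+6.9300)² = 119.1010
Variance = 119.1010 / 9 = 13.2334
SE* = √13.2334

SE* = 3.638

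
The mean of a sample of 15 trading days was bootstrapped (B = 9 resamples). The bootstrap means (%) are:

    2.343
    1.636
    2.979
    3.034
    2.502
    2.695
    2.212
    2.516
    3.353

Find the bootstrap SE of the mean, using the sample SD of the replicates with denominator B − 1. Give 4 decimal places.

SE* = 0.5085

Bootstrap SE is the standard deviation of the 9 replicate means.
Mean of replicates: (2.343 + 1.636 + 2.979 + 3.034 + 2.502 + 2.695 + 2.212 + 2.516 + 3.353) / 9 = 23.27000 / 9 = 2.58556
Sum of squared deviations: (−0.24256)² + (−0.94956)² + (+0.39344)² + (+0.44844)² + (−0.08356)² + (+0.10944)² + (−0.37356)² + (−0.06956)² + (+0.76744)² = 2.06870
Variance = 2.06870 / 8 = 0.25859
SE* = √0.25859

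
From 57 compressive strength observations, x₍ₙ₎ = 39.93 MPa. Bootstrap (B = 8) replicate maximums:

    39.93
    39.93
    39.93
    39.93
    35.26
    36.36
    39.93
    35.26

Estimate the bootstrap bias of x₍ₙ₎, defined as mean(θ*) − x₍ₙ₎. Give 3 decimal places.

mean(θ*) = (39.93 + 39.93 + 39.93 + 39.93 + 35.26 + 36.36 + 39.93 + 35.26) / 8 = 38.3162
bias = 38.3162 − 39.93

bias = −1.614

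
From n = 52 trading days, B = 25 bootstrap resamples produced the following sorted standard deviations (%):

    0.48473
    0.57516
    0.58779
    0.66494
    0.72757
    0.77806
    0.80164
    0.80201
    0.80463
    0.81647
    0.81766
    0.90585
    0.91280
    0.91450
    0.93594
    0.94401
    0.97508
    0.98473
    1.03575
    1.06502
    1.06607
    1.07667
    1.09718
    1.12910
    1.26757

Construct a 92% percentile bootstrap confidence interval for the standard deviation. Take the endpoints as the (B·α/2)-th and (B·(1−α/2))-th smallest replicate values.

α = 0.08; lower rank = 25 × 0.040 = 1; upper rank = 25 × 0.960 = 24.
The 1st smallest replicate is 0.48473; the 24th is 1.12910.

(0.48473, 1.12910)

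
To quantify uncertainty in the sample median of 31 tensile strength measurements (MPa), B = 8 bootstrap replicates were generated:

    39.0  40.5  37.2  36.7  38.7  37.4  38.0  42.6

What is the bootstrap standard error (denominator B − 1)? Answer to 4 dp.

Bootstrap SE is the standard deviation of the 8 replicate medians.
Mean of replicates: (39.0 + 40.5 + 37.2 + 36.7 + 38.7 + 37.4 + 38.0 + 42.6) / 8 = 310.10000 / 8 = 38.76250
Sum of squared deviations: (+0.23750)² + (+1.73750)² + (−1.56250)² + (−2.06250)² + (−0.06250)² + (−1.36250)² + (−0.76250)² + (+3.83750)² = 26.93875
Variance = 26.93875 / 7 = 3.84839
SE* = √3.84839

SE* = 1.9617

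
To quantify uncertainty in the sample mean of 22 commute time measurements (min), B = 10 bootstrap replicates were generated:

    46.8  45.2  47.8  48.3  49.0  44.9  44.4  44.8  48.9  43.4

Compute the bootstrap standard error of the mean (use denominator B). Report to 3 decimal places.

SE* = 1.948

Bootstrap SE is the standard deviation of the 10 replicate means.
Mean of replicates: (46.8 + 45.2 + 47.8 + 48.3 + 49.0 + 44.9 + 44.4 + 44.8 + 48.9 + 43.4) / 10 = 463.5000 / 10 = 46.3500
Sum of squared deviations: (+0.4500)² + (−1.1500)² + (+1.4500)² + (+1.9500)² + (+2.6500)² + (−1.4500)² + (−1.9500)² + (−1.5500)² + (+2.5500)² + (−2.9500)² = 37.9650
Variance = 37.9650 / 10 = 3.7965
SE* = √3.7965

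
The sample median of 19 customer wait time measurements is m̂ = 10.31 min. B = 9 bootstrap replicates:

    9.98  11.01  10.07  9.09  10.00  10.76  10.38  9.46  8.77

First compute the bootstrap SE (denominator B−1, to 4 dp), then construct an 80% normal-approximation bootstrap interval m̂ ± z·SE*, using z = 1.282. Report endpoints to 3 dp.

Mean of replicates = 9.9467; sum of squared deviations = 4.3544; SE* = √(4.3544/8) = 0.7378
Margin = 1.282 × 0.7378 = 0.9459
Interval: 10.31 ± 0.9459

(9.364, 11.256)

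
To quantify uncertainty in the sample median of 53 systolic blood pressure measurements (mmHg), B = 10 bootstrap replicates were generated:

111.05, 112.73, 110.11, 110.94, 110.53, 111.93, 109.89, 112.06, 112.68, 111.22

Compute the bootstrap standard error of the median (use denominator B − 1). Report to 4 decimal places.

Bootstrap SE is the standard deviation of the 10 replicate medians.
Mean of replicates: (111.05 + 112.73 + 110.11 + 110.94 + 110.53 + 111.93 + 109.89 + 112.06 + 112.68 + 111.22) / 10 = 1113.14000 / 10 = 111.31400
Sum of squared deviations: (−0.26400)² + (+1.41600)² + (−1.20400)² + (−0.37400)² + (−0.78400)² + (+0.61600)² + (−1.42400)² + (+0.74600)² + (+1.36600)² + (−0.09400)² = 9.11744
Variance = 9.11744 / 9 = 1.01305
SE* = √1.01305

SE* = 1.0065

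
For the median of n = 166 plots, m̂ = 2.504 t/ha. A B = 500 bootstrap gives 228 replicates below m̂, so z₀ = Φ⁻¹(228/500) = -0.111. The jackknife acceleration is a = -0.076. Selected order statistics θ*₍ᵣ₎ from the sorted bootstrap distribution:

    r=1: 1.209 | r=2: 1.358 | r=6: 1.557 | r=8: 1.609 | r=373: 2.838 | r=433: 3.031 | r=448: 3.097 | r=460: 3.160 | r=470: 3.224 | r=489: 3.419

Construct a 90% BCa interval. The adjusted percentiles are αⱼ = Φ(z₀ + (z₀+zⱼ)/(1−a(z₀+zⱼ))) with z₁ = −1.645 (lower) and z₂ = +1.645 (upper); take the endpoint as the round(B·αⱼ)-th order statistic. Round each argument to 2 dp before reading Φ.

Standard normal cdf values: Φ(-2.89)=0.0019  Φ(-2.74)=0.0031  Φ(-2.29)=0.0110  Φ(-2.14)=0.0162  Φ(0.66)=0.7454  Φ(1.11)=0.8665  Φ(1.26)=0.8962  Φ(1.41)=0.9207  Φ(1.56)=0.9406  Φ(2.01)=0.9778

Lower: z₀ + z₁ = -0.111 + (-1.645) = -1.756; 1 − a(z₀+z₁) = 1 − (-0.076)(-1.756) = 0.8665; argument = -0.111 + (-1.756)/0.8665 = -2.1374 → -2.14.
α₁ = Φ(-2.14) = 0.0162; rank = round(500 × 0.0162) = 8; θ*₍8₎ = 1.609.
Upper: z₀ + z₂ = 1.534; 1 − a(z₀+z₂) = 1.1166; argument = 1.2628 → 1.26; α₂ = 0.8962; rank = 448; θ*₍448₎ = 3.097.

(1.609, 3.097)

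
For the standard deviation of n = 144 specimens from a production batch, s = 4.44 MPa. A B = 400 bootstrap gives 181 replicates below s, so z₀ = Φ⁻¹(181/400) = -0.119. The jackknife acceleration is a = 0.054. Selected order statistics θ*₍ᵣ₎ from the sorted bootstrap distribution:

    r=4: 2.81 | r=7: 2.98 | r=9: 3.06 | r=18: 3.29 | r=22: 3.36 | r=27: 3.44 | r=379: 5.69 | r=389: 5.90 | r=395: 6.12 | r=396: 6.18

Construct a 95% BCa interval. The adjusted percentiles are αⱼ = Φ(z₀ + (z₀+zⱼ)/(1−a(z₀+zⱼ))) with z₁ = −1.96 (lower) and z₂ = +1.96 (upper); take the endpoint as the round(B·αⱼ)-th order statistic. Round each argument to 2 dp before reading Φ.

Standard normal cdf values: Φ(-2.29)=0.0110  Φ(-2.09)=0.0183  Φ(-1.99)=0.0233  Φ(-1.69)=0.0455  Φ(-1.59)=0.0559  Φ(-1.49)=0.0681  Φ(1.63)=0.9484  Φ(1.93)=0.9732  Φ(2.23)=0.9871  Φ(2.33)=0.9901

Lower: z₀ + z₁ = -0.119 + (-1.960) = -2.079; 1 − a(z₀+z₁) = 1 − (0.054)(-2.079) = 1.1123; argument = -0.119 + (-2.079)/1.1123 = -1.9882 → -1.99.
α₁ = Φ(-1.99) = 0.0233; rank = round(400 × 0.0233) = 9; θ*₍9₎ = 3.06.
Upper: z₀ + z₂ = 1.841; 1 − a(z₀+z₂) = 0.9006; argument = 1.9252 → 1.93; α₂ = 0.9732; rank = 389; θ*₍389₎ = 5.90.

(3.06, 5.90)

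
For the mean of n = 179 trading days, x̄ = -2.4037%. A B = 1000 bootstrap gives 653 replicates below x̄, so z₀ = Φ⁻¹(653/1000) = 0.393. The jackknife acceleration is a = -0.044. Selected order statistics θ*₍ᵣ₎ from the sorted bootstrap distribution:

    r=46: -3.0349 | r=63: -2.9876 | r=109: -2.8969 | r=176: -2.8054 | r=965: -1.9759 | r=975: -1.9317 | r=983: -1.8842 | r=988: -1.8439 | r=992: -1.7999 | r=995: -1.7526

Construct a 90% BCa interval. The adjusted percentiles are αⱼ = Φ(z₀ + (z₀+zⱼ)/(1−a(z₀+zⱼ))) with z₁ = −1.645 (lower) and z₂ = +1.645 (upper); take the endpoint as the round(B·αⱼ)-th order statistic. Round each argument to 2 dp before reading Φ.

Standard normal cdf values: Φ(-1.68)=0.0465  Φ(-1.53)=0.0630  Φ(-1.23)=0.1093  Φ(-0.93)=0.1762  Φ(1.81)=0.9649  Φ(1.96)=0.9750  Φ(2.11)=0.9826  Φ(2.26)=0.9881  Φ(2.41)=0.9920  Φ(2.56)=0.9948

(-2.8054, -1.8439)

Lower: z₀ + z₁ = 0.393 + (-1.645) = -1.252; 1 − a(z₀+z₁) = 1 − (-0.044)(-1.252) = 0.9449; argument = 0.393 + (-1.252)/0.9449 = -0.9320 → -0.93.
α₁ = Φ(-0.93) = 0.1762; rank = round(1000 × 0.1762) = 176; θ*₍176₎ = -2.8054.
Upper: z₀ + z₂ = 2.038; 1 − a(z₀+z₂) = 1.0897; argument = 2.2633 → 2.26; α₂ = 0.9881; rank = 988; θ*₍988₎ = -1.8439.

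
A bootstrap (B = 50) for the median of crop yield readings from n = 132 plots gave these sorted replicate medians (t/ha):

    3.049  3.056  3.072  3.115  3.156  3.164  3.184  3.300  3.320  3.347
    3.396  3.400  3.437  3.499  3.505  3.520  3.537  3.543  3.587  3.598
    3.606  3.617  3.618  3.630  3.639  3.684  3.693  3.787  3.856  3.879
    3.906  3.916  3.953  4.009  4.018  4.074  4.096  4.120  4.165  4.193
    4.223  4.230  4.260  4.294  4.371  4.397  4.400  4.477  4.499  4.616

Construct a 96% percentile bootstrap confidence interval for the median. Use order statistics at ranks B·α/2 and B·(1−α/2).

(3.049, 4.499)

α = 0.04; lower rank = 50 × 0.020 = 1; upper rank = 50 × 0.980 = 49.
The 1st smallest replicate is 3.049; the 49th is 4.499.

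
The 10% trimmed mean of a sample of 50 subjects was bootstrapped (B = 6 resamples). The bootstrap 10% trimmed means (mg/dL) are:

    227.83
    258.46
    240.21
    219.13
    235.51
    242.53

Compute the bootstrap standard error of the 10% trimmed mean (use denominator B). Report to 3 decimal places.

Bootstrap SE is the standard deviation of the 6 replicate 10% trimmed means.
Mean of replicates: (227.83 + 258.46 + 240.21 + 219.13 + 235.51 + 242.53) / 6 = 1423.6700 / 6 = 237.2783
Sum of squared deviations: (−9.4483)² + (+21.1817)² + (+2.9317)² + (−18.1483)² + (−1.7683)² + (+5.2517)² = 906.5977
Variance = 906.5977 / 6 = 151.0996
SE* = √151.0996

SE* = 12.292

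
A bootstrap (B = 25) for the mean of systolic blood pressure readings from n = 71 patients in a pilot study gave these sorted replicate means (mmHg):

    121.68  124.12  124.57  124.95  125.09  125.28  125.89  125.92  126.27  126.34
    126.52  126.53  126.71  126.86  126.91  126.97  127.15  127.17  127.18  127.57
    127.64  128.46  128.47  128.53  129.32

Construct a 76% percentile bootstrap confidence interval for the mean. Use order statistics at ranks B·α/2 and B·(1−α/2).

α = 0.24; lower rank = 25 × 0.120 = 3; upper rank = 25 × 0.880 = 22.
The 3rd smallest replicate is 124.57; the 22nd is 128.46.

(124.57, 128.46)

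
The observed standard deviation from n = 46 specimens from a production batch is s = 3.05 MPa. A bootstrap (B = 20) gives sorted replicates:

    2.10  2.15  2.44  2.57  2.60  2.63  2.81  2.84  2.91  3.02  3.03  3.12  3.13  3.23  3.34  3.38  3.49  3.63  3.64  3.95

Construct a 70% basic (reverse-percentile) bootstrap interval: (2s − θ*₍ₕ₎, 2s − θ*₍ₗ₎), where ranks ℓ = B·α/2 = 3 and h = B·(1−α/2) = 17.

(2.61, 3.66)

Percentile endpoints at ranks 3 and 17: θ*₍3₎ = 2.44, θ*₍17₎ = 3.49.
Basic interval reflects these around s:
  lower = 2 × 3.05 − 3.49 = 2.61
  upper = 2 × 3.05 − 2.44 = 3.66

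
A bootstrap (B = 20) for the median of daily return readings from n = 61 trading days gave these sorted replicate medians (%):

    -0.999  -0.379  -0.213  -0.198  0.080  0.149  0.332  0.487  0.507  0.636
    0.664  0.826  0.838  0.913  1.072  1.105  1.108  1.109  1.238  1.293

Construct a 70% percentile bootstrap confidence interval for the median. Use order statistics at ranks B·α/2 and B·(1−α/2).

(-0.213, 1.108)

α = 0.30; lower rank = 20 × 0.150 = 3; upper rank = 20 × 0.850 = 17.
The 3rd smallest replicate is -0.213; the 17th is 1.108.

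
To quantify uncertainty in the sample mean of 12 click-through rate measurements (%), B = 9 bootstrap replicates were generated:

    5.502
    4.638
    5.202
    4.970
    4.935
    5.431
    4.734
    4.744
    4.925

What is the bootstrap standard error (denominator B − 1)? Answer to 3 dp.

Bootstrap SE is the standard deviation of the 9 replicate means.
Mean of replicates: (5.502 + 4.638 + 5.202 + 4.970 + 4.935 + 5.431 + 4.734 + 4.744 + 4.925) / 9 = 45.0810 / 9 = 5.0090
Sum of squared deviations: (+0.4930)² + (−0.3710)² + (+0.1930)² + (−0.0390)² + (−0.0740)² + (+0.4220)² + (−0.2750)² + (−0.2650)² + (−0.0840)² = 0.7559
Variance = 0.7559 / 8 = 0.0945
SE* = √0.0945

SE* = 0.307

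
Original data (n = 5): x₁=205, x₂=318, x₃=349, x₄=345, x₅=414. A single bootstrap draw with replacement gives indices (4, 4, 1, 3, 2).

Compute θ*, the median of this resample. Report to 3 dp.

θ* = 345.000

Resample values: 345, 345, 205, 349, 318.
Sorted: 205, 318, 345, 345, 349
Median = middle value = 345.000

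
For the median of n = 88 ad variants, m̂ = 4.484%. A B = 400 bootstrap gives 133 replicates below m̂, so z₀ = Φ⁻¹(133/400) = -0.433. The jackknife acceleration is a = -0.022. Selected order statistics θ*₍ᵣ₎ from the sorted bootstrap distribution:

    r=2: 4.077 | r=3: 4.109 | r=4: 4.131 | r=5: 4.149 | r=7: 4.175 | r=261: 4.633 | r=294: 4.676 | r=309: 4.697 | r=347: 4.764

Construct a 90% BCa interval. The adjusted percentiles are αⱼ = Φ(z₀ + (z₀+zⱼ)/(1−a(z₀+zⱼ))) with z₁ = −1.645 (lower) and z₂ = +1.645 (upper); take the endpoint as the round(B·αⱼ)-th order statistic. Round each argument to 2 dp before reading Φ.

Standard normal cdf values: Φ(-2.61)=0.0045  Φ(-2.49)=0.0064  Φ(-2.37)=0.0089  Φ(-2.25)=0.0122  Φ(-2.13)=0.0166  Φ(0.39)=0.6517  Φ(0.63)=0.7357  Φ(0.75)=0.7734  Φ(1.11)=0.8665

(4.077, 4.697)

Lower: z₀ + z₁ = -0.433 + (-1.645) = -2.078; 1 − a(z₀+z₁) = 1 − (-0.022)(-2.078) = 0.9543; argument = -0.433 + (-2.078)/0.9543 = -2.6105 → -2.61.
α₁ = Φ(-2.61) = 0.0045; rank = round(400 × 0.0045) = 2; θ*₍2₎ = 4.077.
Upper: z₀ + z₂ = 1.212; 1 − a(z₀+z₂) = 1.0267; argument = 0.7475 → 0.75; α₂ = 0.7734; rank = 309; θ*₍309₎ = 4.697.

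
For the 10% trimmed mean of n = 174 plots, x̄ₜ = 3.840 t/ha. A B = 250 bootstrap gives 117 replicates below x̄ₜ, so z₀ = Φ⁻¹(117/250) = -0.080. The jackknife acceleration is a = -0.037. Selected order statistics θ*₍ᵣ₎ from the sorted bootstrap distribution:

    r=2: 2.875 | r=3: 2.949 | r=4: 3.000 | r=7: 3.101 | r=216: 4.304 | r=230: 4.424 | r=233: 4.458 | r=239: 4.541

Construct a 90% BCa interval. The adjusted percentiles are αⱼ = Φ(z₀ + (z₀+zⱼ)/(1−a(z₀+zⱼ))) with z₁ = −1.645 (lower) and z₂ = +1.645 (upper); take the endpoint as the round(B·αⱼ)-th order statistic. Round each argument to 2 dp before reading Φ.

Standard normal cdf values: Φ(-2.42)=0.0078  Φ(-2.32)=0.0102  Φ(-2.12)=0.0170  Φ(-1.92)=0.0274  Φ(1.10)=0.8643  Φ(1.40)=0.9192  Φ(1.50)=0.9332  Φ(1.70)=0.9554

Lower: z₀ + z₁ = -0.080 + (-1.645) = -1.725; 1 − a(z₀+z₁) = 1 − (-0.037)(-1.725) = 0.9362; argument = -0.080 + (-1.725)/0.9362 = -1.9226 → -1.92.
α₁ = Φ(-1.92) = 0.0274; rank = round(250 × 0.0274) = 7; θ*₍7₎ = 3.101.
Upper: z₀ + z₂ = 1.565; 1 − a(z₀+z₂) = 1.0579; argument = 1.3993 → 1.40; α₂ = 0.9192; rank = 230; θ*₍230₎ = 4.424.

(3.101, 4.424)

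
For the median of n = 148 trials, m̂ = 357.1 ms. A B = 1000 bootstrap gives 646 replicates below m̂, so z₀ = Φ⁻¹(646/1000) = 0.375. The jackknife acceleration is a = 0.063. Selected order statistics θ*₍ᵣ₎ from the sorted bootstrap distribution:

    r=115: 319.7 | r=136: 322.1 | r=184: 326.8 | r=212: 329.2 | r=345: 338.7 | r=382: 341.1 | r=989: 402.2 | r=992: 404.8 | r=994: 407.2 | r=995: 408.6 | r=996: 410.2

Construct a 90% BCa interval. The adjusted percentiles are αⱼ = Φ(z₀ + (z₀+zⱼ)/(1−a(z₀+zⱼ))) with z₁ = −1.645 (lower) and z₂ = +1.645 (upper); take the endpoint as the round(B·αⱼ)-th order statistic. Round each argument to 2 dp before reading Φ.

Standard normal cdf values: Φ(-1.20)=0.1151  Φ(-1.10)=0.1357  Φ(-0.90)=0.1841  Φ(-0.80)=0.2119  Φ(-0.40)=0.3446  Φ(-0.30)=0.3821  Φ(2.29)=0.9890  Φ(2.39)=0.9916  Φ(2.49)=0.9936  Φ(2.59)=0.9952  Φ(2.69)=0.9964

(329.2, 410.2)

Lower: z₀ + z₁ = 0.375 + (-1.645) = -1.270; 1 − a(z₀+z₁) = 1 − (0.063)(-1.270) = 1.0800; argument = 0.375 + (-1.270)/1.0800 = -0.8009 → -0.80.
α₁ = Φ(-0.80) = 0.2119; rank = round(1000 × 0.2119) = 212; θ*₍212₎ = 329.2.
Upper: z₀ + z₂ = 2.020; 1 − a(z₀+z₂) = 0.8727; argument = 2.6895 → 2.69; α₂ = 0.9964; rank = 996; θ*₍996₎ = 410.2.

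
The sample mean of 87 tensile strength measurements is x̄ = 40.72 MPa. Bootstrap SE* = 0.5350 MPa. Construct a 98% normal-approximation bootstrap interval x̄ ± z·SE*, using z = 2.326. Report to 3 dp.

(39.476, 41.964)

Margin = 2.326 × 0.5350 = 1.2444
Interval: 40.72 ± 1.2444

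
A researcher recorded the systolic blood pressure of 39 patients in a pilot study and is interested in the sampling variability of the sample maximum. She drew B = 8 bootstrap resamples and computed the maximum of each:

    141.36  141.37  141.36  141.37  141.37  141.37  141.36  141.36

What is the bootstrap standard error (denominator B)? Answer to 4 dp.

Bootstrap SE is the standard deviation of the 8 replicate maximums.
Mean of replicates: (141.36 + 141.37 + 141.36 + 141.37 + 141.37 + 141.37 + 141.36 + 141.36) / 8 = 1130.920000 / 8 = 141.365000
Sum of squared deviations: (−0.005000)² + (+0.005000)² + (−0.005000)² + (+0.005000)² + (+0.005000)² + (+0.005000)² + (−0.005000)² + (−0.005000)² = 0.000200
Variance = 0.000200 / 8 = 0.000025
SE* = √0.000025

SE* = 0.0050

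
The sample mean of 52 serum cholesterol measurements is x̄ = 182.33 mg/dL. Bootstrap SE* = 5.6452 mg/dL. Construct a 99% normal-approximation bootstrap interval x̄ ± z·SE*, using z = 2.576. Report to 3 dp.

(167.788, 196.872)

Margin = 2.576 × 5.6452 = 14.5420
Interval: 182.33 ± 14.5420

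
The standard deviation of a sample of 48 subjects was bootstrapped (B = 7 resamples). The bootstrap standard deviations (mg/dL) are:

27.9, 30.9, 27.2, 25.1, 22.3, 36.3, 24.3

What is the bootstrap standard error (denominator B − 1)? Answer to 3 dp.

Bootstrap SE is the standard deviation of the 7 replicate standard deviations.
Mean of replicates: (27.9 + 30.9 + 27.2 + 25.1 + 22.3 + 36.3 + 24.3) / 7 = 194.0000 / 7 = 27.7143
Sum of squared deviations: (+0.1857)² + (+3.1857)² + (−0.5143)² + (−2.6143)² + (−5.4143)² + (+8.5857)² + (−3.4143)² = 131.9686
Variance = 131.9686 / 6 = 21.9948
SE* = √21.9948

SE* = 4.690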